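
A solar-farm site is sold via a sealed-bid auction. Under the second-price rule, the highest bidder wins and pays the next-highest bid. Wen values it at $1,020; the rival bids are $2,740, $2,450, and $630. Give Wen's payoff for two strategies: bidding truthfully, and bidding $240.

The highest competing bid is $2,740.
Bidding truthfully at $1,020: the top bid is $2,740 (a rival), so Wen loses. Payoff = $0.
Bidding $240: the top bid is $2,740 (a rival), so Wen loses. Payoff = $0.
The bid only affects whether you win, not the price — here both bids land on the same side of the top rival bid, so the deviation is payoff-neutral.

(a) $0  (b) $0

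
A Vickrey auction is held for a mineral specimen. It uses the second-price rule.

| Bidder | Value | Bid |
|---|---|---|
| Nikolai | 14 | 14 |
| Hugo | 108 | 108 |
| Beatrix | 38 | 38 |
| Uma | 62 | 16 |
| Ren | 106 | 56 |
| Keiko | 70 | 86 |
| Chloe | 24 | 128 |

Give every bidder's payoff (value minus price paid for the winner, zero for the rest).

Sorted high to low: Chloe 128; Hugo 108; Keiko 86; Ren 56; Beatrix 38; Uma 16; Nikolai 14.
Chloe has the top bid and wins; the price is the second-highest bid, 108.
Chloe's payoff = 24 − 108 = -84. All other bidders lose, so their payoff is 0.

Nikolai 0, Hugo 0, Beatrix 0, Uma 0, Ren 0, Keiko 0, Chloe -84.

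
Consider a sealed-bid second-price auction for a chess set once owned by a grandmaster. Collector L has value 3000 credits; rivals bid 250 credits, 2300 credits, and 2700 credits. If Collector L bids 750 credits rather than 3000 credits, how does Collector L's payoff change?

-300 credits

The highest competing bid is 2700 credits.
Bidding truthfully at 3000 credits: Collector L has the top bid, wins, and pays the second-highest bid 2700 credits. Payoff = 3000 credits − 2700 credits = 300 credits.
Bidding 750 credits: the top bid is 2700 credits (a rival), so Collector L loses. Payoff = 0 credits.
Change = 0 credits − 300 credits = -300 credits.
Deviating from a truthful bid can only lose payoff in a second-price auction — never gain.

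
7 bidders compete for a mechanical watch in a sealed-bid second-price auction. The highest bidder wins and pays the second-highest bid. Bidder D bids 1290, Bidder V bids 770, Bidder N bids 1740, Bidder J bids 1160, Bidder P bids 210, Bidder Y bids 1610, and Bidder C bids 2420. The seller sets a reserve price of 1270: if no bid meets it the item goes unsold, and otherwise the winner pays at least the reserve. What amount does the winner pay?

Ordered from highest: Bidder C 2420; Bidder N 1740; Bidder Y 1610; Bidder D 1290; Bidder J 1160; Bidder V 770; Bidder P 210.
Bidder C has the highest bid, so Bidder C wins.
The second-highest bid is 1740, which exceeds the reserve, so that sets the price.

The winner pays 1740.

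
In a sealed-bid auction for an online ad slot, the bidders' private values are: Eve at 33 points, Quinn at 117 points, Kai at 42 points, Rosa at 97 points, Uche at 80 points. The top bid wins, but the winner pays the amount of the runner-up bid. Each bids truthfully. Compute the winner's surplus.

Surplus = 20 points.

Ranking the bids: Quinn 117 points, then Rosa 97 points, then Uche 80 points, then Kai 42 points, then Eve 33 points.
Quinn wins with the top bid and pays the second-highest, 97 points.
Surplus = 117 points − 97 points = 20 points.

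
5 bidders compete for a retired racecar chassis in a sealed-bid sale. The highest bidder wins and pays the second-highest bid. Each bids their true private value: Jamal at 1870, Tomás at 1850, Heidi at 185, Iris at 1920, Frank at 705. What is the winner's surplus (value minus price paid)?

Bids in descending order: Iris 1920, then Jamal 1870, then Tomás 1850, then Frank 705, then Heidi 185.
Iris wins with the top bid and pays the second-highest, 1870.
Surplus = 1920 − 1870 = 50.

Surplus = 50.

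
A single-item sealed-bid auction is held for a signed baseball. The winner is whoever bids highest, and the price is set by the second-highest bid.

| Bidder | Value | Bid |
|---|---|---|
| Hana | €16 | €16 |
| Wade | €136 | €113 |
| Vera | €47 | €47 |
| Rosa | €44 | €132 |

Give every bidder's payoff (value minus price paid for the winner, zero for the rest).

Bids in descending order: Rosa €132; Wade €113; Vera €47; Hana €16.
Rosa has the top bid and wins; the price is the second-highest bid, €113.
Rosa's payoff = €44 − €113 = -€69. All other bidders lose, so their payoff is 0.

Payoffs: Hana €0, Wade €0, Vera €0, Rosa -€69.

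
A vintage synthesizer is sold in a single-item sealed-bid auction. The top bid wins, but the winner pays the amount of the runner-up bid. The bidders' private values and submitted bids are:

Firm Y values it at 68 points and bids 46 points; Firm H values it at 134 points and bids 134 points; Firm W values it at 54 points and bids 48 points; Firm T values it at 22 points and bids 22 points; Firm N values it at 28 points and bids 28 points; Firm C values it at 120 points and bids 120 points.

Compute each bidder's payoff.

Payoffs: Firm Y 0 points, Firm H 14 points, Firm W 0 points, Firm T 0 points, Firm N 0 points, Firm C 0 points.

Ordered from highest: Firm H 134 points > Firm C 120 points > Firm W 48 points > Firm Y 46 points > Firm N 28 points > Firm T 22 points.
Firm H has the top bid and wins; the price is the second-highest bid, 120 points.
Firm H's payoff = 134 points − 120 points = 14 points. All other bidders lose, so their payoff is 0.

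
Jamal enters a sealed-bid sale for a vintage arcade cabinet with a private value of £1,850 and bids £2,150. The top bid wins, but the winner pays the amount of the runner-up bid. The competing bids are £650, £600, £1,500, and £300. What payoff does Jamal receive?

Highest competing bid: £1,500.
Jamal's bid £2,150 is the highest overall, so Jamal wins and pays the second-highest bid, £1,500.
Payoff = value − price = £1,850 − £1,500 = £350.

£350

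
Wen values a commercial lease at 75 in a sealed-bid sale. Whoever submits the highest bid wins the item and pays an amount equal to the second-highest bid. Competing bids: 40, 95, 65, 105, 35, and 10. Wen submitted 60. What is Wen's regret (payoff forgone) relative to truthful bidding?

The highest competing bid is 105.
Bidding truthfully at 75: the top bid is 105 (a rival), so Wen loses. Payoff = 0.
Bidding 60: the top bid is 105 (a rival), so Wen loses. Payoff = 0.
Regret = truthful payoff − actual payoff = 0 − 0 = 0.
The bid only affects whether you win, not the price — here both bids land on the same side of the top rival bid, so the deviation is payoff-neutral.

0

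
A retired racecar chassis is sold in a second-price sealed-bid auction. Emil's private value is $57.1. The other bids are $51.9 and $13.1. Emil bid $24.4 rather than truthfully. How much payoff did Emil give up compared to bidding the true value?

The highest competing bid is $51.9.
Bidding truthfully at $57.1: Emil has the top bid, wins, and pays the second-highest bid $51.9. Payoff = $57.1 − $51.9 = $5.2.
Bidding $24.4: the top bid is $51.9 (a rival), so Emil loses. Payoff = $0.0.
Regret = truthful payoff − actual payoff = $5.2 − $0.0 = $5.2.
Deviating from a truthful bid can only lose payoff in a second-price auction — never gain.

Regret: $5.2.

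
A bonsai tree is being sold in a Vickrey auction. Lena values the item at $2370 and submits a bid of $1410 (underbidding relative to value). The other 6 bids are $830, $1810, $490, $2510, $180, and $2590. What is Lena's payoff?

Highest competing bid: $2590.
Lena's bid $1410 is not the highest, so Lena loses, pays nothing, and earns zero payoff.

Payoff = $0.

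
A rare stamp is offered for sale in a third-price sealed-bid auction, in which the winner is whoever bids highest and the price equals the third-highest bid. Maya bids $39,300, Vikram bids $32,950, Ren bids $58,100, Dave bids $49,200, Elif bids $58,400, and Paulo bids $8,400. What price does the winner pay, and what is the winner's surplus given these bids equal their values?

Sorted high to low: Elif $58,400, then Ren $58,100, then Dave $49,200, then Maya $39,300, then Vikram $32,950, then Paulo $8,400.
Elif is the highest bidder, so Elif wins.
Under the third-price rule, the price is the third-highest bid: $49,200.
Surplus = $58,400 − $49,200 = $9,200.

Price $49,200; surplus $9,200.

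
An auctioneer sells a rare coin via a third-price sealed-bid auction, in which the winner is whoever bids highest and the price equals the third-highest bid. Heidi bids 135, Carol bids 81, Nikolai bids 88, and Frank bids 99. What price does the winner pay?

Ordered from highest: Heidi 135; Frank 99; Nikolai 88; Carol 81.
Heidi is the highest bidder, so Heidi wins.
Under the third-price rule, the price is the third-highest bid: 88.

Price paid: 88.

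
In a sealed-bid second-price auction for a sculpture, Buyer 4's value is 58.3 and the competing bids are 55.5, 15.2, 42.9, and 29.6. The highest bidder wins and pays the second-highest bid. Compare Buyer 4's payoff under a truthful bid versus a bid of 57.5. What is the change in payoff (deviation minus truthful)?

The highest competing bid is 55.5.
Bidding truthfully at 58.3: Buyer 4 has the top bid, wins, and pays the second-highest bid 55.5. Payoff = 58.3 − 55.5 = 2.8.
Bidding 57.5: Buyer 4 has the top bid, wins, and pays the second-highest bid 55.5. Payoff = 58.3 − 55.5 = 2.8.
Change = 2.8 − 2.8 = 0.0.
The bid only affects whether you win, not the price — here both bids land on the same side of the top rival bid, so the deviation is payoff-neutral.

Payoff change: 0.0.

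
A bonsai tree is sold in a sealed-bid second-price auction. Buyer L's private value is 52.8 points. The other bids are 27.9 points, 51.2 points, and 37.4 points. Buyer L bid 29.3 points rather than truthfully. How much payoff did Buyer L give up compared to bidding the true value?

Regret: 1.6 points.

The highest competing bid is 51.2 points.
Bidding truthfully at 52.8 points: Buyer L has the top bid, wins, and pays the second-highest bid 51.2 points. Payoff = 52.8 points − 51.2 points = 1.6 points.
Bidding 29.3 points: the top bid is 51.2 points (a rival), so Buyer L loses. Payoff = 0.0 points.
Regret = truthful payoff − actual payoff = 1.6 points − 0.0 points = 1.6 points.
This is the dominant-strategy logic: truthful bidding weakly beats any alternative.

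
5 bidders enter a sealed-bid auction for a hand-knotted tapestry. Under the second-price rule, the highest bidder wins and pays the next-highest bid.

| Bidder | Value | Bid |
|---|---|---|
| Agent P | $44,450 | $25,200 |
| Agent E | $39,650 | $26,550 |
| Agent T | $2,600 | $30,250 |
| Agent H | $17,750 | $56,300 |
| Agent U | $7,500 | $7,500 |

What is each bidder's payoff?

Payoffs: Agent P $0, Agent E $0, Agent T $0, Agent H -$12,500, Agent U $0.

Bids in descending order: Agent H $56,300 > Agent T $30,250 > Agent E $26,550 > Agent P $25,200 > Agent U $7,500.
Agent H has the top bid and wins; the price is the second-highest bid, $30,250.
Agent H's payoff = $17,750 − $30,250 = -$12,500. All other bidders lose, so their payoff is 0.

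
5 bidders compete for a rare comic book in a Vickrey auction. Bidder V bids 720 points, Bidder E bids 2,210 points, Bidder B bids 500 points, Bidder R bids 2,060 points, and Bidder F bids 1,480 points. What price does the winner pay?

Price paid: 2,060 points.

Bids in descending order: Bidder E 2,210 points; Bidder R 2,060 points; Bidder F 1,480 points; Bidder V 720 points; Bidder B 500 points.
Bidder E has the highest bid, so Bidder E wins.
The second-highest bid is 2,060 points, so that is what Bidder E pays.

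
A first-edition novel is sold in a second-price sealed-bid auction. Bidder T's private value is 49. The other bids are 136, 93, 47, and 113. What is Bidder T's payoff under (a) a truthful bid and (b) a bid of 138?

The highest competing bid is 136.
Bidding truthfully at 49: the top bid is 136 (a rival), so Bidder T loses. Payoff = 0.
Bidding 138: Bidder T has the top bid, wins, and pays the second-highest bid 136. Payoff = 49 − 136 = -87.

Truthful: 0; alternative: -87.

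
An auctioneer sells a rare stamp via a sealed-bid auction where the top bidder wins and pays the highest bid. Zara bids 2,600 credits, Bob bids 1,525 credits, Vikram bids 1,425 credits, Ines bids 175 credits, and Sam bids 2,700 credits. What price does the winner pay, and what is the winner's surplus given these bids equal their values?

Ranking the bids: Sam 2,700 credits, then Zara 2,600 credits, then Bob 1,525 credits, then Vikram 1,425 credits, then Ines 175 credits.
Sam is the highest bidder, so Sam wins.
Under the first-price rule, the price is the highest bid: 2,700 credits.
Surplus = 2,700 credits − 2,700 credits = 0 credits.

The winner pays 2,700 credits for a surplus of 0 credits.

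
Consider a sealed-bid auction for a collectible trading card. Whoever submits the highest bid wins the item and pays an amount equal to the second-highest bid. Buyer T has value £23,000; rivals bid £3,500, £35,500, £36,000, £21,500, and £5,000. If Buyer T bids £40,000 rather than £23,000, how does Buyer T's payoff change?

The highest competing bid is £36,000.
Bidding truthfully at £23,000: the top bid is £36,000 (a rival), so Buyer T loses. Payoff = £0.
Bidding £40,000: Buyer T has the top bid, wins, and pays the second-highest bid £36,000. Payoff = £23,000 − £36,000 = -£13,000.
Change = -£13,000 − £0 = -£13,000.
This is the dominant-strategy logic: truthful bidding weakly beats any alternative.

Payoff change: -£13,000.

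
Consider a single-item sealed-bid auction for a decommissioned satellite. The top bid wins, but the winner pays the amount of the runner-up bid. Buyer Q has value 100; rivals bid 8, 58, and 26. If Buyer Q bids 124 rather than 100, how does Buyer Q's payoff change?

The highest competing bid is 58.
Bidding truthfully at 100: Buyer Q has the top bid, wins, and pays the second-highest bid 58. Payoff = 100 − 58 = 42.
Bidding 124: Buyer Q has the top bid, wins, and pays the second-highest bid 58. Payoff = 100 − 58 = 42.
Change = 42 − 42 = 0.
The bid only affects whether you win, not the price — here both bids land on the same side of the top rival bid, so the deviation is payoff-neutral.

0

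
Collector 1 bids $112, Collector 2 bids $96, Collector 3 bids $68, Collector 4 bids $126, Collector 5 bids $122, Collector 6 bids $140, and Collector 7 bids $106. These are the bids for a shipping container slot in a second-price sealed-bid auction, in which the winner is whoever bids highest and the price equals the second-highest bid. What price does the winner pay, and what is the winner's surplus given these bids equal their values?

Bids in descending order: Collector 6 $140 > Collector 4 $126 > Collector 5 $122 > Collector 1 $112 > Collector 7 $106 > Collector 2 $96 > Collector 3 $68.
Collector 6 is the highest bidder, so Collector 6 wins.
Under the second-price rule, the price is the second-highest bid: $126.
Surplus = $140 − $126 = $14.

The winner pays $126 for a surplus of $14.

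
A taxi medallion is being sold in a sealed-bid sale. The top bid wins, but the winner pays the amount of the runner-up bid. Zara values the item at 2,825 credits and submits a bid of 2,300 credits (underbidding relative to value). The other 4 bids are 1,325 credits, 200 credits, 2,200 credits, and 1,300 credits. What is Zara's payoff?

Highest competing bid: 2,200 credits.
Zara's bid 2,300 credits is the highest overall, so Zara wins and pays the second-highest bid, 2,200 credits.
Payoff = value − price = 2,825 credits − 2,200 credits = 625 credits.

Payoff = 625 credits.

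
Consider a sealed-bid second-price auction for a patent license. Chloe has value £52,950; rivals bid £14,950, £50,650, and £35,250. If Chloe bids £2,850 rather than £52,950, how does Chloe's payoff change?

-£2,300

The highest competing bid is £50,650.
Bidding truthfully at £52,950: Chloe has the top bid, wins, and pays the second-highest bid £50,650. Payoff = £52,950 − £50,650 = £2,300.
Bidding £2,850: the top bid is £50,650 (a rival), so Chloe loses. Payoff = £0.
Change = £0 − £2,300 = -£2,300.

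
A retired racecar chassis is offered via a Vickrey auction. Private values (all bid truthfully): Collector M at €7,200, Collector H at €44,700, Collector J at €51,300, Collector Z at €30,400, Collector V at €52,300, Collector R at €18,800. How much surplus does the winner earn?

Bids in descending order: Collector V €52,300; Collector J €51,300; Collector H €44,700; Collector Z €30,400; Collector R €18,800; Collector M €7,200.
Collector V wins with the top bid and pays the second-highest, €51,300.
Surplus = €52,300 − €51,300 = €1,000.

€1,000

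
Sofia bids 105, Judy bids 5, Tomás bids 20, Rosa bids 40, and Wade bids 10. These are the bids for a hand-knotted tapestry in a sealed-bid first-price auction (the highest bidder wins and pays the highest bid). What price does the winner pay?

Sorted high to low: Sofia 105 > Rosa 40 > Tomás 20 > Wade 10 > Judy 5.
Sofia is the highest bidder, so Sofia wins.
Under the first-price rule, the price is the highest bid: 105.

105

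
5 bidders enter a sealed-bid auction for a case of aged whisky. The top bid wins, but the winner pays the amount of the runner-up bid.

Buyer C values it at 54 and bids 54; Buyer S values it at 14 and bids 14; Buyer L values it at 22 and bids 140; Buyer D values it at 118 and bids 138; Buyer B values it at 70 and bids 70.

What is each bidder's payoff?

Ordered from highest: Buyer L 140; Buyer D 138; Buyer B 70; Buyer C 54; Buyer S 14.
Buyer L has the top bid and wins; the price is the second-highest bid, 138.
Buyer L's payoff = 22 − 138 = -116. All other bidders lose, so their payoff is 0.

Buyer C 0, Buyer S 0, Buyer L -116, Buyer D 0, Buyer B 0.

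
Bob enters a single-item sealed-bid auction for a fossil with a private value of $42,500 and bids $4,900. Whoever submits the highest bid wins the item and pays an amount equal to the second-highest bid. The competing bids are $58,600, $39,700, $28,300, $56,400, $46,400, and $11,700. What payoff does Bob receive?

Highest competing bid: $58,600.
Bob's bid $4,900 is not the highest, so Bob loses, pays nothing, and earns zero payoff.

$0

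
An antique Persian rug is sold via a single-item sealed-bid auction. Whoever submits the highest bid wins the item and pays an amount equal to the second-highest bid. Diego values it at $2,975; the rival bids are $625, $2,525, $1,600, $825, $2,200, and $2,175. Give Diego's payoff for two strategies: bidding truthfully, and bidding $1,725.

The highest competing bid is $2,525.
Bidding truthfully at $2,975: Diego has the top bid, wins, and pays the second-highest bid $2,525. Payoff = $2,975 − $2,525 = $450.
Bidding $1,725: the top bid is $2,525 (a rival), so Diego loses. Payoff = $0.
This is the dominant-strategy logic: truthful bidding weakly beats any alternative.

Truthful: $450; alternative: $0.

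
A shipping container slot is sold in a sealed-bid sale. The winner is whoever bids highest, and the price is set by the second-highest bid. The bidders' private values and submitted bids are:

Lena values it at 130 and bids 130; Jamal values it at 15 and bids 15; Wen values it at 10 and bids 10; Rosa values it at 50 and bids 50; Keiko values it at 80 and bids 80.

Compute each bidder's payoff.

Payoffs: Lena 50, Jamal 0, Wen 0, Rosa 0, Keiko 0.

Bids in descending order: Lena 130; Keiko 80; Rosa 50; Jamal 15; Wen 10.
Lena has the top bid and wins; the price is the second-highest bid, 80.
Lena's payoff = 130 − 80 = 50. All other bidders lose, so their payoff is 0.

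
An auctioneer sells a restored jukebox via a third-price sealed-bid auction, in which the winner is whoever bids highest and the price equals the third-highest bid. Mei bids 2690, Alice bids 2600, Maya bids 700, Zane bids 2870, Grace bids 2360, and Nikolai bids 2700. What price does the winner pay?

Ranking the bids: Zane 2870, then Nikolai 2700, then Mei 2690, then Alice 2600, then Grace 2360, then Maya 700.
Zane is the highest bidder, so Zane wins.
Under the third-price rule, the price is the third-highest bid: 2690.

Price paid: 2690.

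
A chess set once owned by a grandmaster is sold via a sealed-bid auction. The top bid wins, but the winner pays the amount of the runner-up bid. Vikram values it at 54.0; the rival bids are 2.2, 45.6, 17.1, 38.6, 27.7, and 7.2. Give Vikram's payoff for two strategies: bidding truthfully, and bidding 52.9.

The highest competing bid is 45.6.
Bidding truthfully at 54.0: Vikram has the top bid, wins, and pays the second-highest bid 45.6. Payoff = 54.0 − 45.6 = 8.4.
Bidding 52.9: Vikram has the top bid, wins, and pays the second-highest bid 45.6. Payoff = 54.0 − 45.6 = 8.4.

(a) 8.4  (b) 8.4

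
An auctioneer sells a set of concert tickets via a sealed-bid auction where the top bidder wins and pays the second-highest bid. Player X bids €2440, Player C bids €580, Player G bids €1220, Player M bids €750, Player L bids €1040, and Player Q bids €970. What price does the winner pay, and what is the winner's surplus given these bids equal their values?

Ranking the bids: Player X €2440, then Player G €1220, then Player L €1040, then Player Q €970, then Player M €750, then Player C €580.
Player X is the highest bidder, so Player X wins.
Under the second-price rule, the price is the second-highest bid: €1220.
Surplus = €2440 − €1220 = €1220.

The winner pays €1220 for a surplus of €1220.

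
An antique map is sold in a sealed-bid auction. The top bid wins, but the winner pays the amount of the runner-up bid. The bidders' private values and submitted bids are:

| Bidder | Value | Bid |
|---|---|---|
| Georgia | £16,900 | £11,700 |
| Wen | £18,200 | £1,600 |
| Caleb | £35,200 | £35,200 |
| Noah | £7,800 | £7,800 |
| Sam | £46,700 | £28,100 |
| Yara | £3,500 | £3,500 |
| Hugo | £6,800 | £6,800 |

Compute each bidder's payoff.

Bids in descending order: Caleb £35,200 > Sam £28,100 > Georgia £11,700 > Noah £7,800 > Hugo £6,800 > Yara £3,500 > Wen £1,600.
Caleb has the top bid and wins; the price is the second-highest bid, £28,100.
Caleb's payoff = £35,200 − £28,100 = £7,100. All other bidders lose, so their payoff is 0.

Georgia £0, Wen £0, Caleb £7,100, Noah £0, Sam £0, Yara £0, Hugo £0.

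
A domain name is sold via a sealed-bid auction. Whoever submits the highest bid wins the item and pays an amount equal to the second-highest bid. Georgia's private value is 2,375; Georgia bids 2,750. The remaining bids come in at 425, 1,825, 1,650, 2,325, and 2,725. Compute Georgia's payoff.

Georgia's payoff: -350.

Highest competing bid: 2,725.
Georgia's bid 2,750 is the highest overall, so Georgia wins and pays the second-highest bid, 2,725.
Payoff = value − price = 2,375 − 2,725 = -350.
Overbidding won the item at a price above value — truthful bidding would have avoided this loss.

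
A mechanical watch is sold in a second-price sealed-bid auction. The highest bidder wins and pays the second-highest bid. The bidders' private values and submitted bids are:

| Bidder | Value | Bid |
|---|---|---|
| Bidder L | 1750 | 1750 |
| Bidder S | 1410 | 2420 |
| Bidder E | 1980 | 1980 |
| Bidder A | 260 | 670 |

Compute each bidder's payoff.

Bidder L 0, Bidder S -570, Bidder E 0, Bidder A 0.

Ordered from highest: Bidder S 2420; Bidder E 1980; Bidder L 1750; Bidder A 670.
Bidder S has the top bid and wins; the price is the second-highest bid, 1980.
Bidder S's payoff = 1410 − 1980 = -570. All other bidders lose, so their payoff is 0.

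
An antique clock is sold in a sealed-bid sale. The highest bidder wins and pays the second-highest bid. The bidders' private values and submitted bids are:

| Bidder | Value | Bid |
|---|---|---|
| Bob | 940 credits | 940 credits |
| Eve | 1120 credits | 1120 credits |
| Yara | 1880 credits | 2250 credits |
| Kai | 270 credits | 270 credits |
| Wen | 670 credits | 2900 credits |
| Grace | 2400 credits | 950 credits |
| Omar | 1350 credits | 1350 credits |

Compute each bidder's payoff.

Bids in descending order: Wen 2900 credits, then Yara 2250 credits, then Omar 1350 credits, then Eve 1120 credits, then Grace 950 credits, then Bob 940 credits, then Kai 270 credits.
Wen has the top bid and wins; the price is the second-highest bid, 2250 credits.
Wen's payoff = 670 credits − 2250 credits = -1580 credits. All other bidders lose, so their payoff is 0.

Payoffs: Bob 0 credits, Eve 0 credits, Yara 0 credits, Kai 0 credits, Wen -1580 credits, Grace 0 credits, Omar 0 credits.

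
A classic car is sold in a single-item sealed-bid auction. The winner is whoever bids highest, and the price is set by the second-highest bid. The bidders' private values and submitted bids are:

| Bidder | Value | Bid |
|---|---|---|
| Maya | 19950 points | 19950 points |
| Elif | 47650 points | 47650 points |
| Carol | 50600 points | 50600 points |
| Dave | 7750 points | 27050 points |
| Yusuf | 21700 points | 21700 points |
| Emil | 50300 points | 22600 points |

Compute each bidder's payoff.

Maya 0 points, Elif 0 points, Carol 2950 points, Dave 0 points, Yusuf 0 points, Emil 0 points.

Bids in descending order: Carol 50600 points; Elif 47650 points; Dave 27050 points; Emil 22600 points; Yusuf 21700 points; Maya 19950 points.
Carol has the top bid and wins; the price is the second-highest bid, 47650 points.
Carol's payoff = 50600 points − 47650 points = 2950 points. All other bidders lose, so their payoff is 0.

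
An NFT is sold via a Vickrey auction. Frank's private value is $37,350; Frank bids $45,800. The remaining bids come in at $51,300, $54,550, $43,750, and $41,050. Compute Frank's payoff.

Highest competing bid: $54,550.
Frank's bid $45,800 is not the highest, so Frank loses, pays nothing, and earns zero payoff.

$0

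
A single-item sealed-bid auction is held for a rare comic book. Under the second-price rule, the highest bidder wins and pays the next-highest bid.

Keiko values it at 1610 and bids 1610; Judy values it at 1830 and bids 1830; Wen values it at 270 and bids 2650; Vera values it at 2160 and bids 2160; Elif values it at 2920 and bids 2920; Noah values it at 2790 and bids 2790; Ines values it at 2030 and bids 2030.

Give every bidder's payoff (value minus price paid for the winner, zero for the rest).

Payoffs: Keiko 0, Judy 0, Wen 0, Vera 0, Elif 130, Noah 0, Ines 0.

Sorted high to low: Elif 2920, then Noah 2790, then Wen 2650, then Vera 2160, then Ines 2030, then Judy 1830, then Keiko 1610.
Elif has the top bid and wins; the price is the second-highest bid, 2790.
Elif's payoff = 2920 − 2790 = 130. All other bidders lose, so their payoff is 0.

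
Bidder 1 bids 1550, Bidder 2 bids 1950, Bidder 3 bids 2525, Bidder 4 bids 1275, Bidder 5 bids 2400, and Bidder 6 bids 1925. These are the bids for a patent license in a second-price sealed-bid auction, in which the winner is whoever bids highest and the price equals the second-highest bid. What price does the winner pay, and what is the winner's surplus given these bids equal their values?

Price 2400; surplus 125.

Ordered from highest: Bidder 3 2525, then Bidder 5 2400, then Bidder 2 1950, then Bidder 6 1925, then Bidder 1 1550, then Bidder 4 1275.
Bidder 3 is the highest bidder, so Bidder 3 wins.
Under the second-price rule, the price is the second-highest bid: 2400.
Surplus = 2525 − 2400 = 125.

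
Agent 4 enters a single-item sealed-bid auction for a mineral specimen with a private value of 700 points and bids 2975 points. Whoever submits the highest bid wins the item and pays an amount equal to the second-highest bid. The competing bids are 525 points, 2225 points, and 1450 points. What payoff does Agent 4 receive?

-1525 points

Highest competing bid: 2225 points.
Agent 4's bid 2975 points is the highest overall, so Agent 4 wins and pays the second-highest bid, 2225 points.
Payoff = value − price = 700 points − 2225 points = -1525 points.
Overbidding won the item at a price above value — truthful bidding would have avoided this loss.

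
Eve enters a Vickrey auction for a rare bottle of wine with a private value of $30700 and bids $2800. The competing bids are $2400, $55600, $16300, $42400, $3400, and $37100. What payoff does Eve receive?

Highest competing bid: $55600.
Eve's bid $2800 is not the highest, so Eve loses, pays nothing, and earns zero payoff.

Eve's payoff: $0.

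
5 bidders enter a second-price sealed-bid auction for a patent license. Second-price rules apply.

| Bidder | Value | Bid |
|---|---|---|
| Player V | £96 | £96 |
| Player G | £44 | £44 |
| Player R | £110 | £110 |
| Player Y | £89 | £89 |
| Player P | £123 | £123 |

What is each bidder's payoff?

Payoffs: Player V £0, Player G £0, Player R £0, Player Y £0, Player P £13.

Ordered from highest: Player P £123, then Player R £110, then Player V £96, then Player Y £89, then Player G £44.
Player P has the top bid and wins; the price is the second-highest bid, £110.
Player P's payoff = £123 − £110 = £13. All other bidders lose, so their payoff is 0.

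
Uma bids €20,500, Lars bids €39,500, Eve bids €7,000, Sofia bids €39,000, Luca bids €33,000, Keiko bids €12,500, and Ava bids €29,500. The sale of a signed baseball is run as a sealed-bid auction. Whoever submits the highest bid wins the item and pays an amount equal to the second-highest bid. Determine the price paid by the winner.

Ordered from highest: Lars €39,500; Sofia €39,000; Luca €33,000; Ava €29,500; Uma €20,500; Keiko €12,500; Eve €7,000.
Lars has the highest bid, so Lars wins.
The second-highest bid is €39,000, so that is what Lars pays.

€39,000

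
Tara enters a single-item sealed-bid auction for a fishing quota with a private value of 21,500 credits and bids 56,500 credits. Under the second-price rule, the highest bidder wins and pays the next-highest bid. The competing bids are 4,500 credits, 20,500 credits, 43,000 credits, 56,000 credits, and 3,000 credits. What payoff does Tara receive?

Highest competing bid: 56,000 credits.
Tara's bid 56,500 credits is the highest overall, so Tara wins and pays the second-highest bid, 56,000 credits.
Payoff = value − price = 21,500 credits − 56,000 credits = -34,500 credits.

Payoff = -34,500 credits.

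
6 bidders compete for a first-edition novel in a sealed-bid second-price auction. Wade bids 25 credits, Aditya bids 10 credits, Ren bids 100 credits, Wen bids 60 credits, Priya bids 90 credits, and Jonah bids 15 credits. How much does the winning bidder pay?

90 credits

Sorted high to low: Ren 100 credits > Priya 90 credits > Wen 60 credits > Wade 25 credits > Jonah 15 credits > Aditya 10 credits.
Ren has the highest bid, so Ren wins.
The second-highest bid is 90 credits, so that is what Ren pays.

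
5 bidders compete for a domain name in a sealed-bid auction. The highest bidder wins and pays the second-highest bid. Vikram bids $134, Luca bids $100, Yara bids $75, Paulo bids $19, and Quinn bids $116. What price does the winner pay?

$116

Bids in descending order: Vikram $134; Quinn $116; Luca $100; Yara $75; Paulo $19.
Vikram has the highest bid, so Vikram wins.
The second-highest bid is $116, so that is what Vikram pays.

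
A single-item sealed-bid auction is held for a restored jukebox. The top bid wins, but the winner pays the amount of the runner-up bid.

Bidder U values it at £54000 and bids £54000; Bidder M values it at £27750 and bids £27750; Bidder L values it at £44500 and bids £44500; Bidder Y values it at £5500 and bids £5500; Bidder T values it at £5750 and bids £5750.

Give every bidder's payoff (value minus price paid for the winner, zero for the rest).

Ordered from highest: Bidder U £54000 > Bidder L £44500 > Bidder M £27750 > Bidder T £5750 > Bidder Y £5500.
Bidder U has the top bid and wins; the price is the second-highest bid, £44500.
Bidder U's payoff = £54000 − £44500 = £9500. All other bidders lose, so their payoff is 0.

Payoffs: Bidder U £9500, Bidder M £0, Bidder L £0, Bidder Y £0, Bidder T £0.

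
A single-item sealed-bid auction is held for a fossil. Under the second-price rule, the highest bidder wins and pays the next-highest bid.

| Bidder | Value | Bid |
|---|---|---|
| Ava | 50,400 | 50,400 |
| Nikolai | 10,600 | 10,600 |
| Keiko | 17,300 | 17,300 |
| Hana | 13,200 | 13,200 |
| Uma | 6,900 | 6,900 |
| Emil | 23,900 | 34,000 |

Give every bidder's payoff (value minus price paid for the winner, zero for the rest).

Ordered from highest: Ava 50,400, then Emil 34,000, then Keiko 17,300, then Hana 13,200, then Nikolai 10,600, then Uma 6,900.
Ava has the top bid and wins; the price is the second-highest bid, 34,000.
Ava's payoff = 50,400 − 34,000 = 16,400. All other bidders lose, so their payoff is 0.

Payoffs: Ava 16,400, Nikolai 0, Keiko 0, Hana 0, Uma 0, Emil 0.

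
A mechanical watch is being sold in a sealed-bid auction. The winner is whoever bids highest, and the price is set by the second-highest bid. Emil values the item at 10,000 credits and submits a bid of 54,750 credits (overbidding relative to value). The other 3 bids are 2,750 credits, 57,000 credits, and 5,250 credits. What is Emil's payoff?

Payoff = 0 credits.

Highest competing bid: 57,000 credits.
Emil's bid 54,750 credits is not the highest, so Emil loses, pays nothing, and earns zero payoff.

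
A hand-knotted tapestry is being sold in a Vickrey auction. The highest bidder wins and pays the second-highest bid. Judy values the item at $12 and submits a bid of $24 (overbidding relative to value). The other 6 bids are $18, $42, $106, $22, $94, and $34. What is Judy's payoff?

$0

Highest competing bid: $106.
Judy's bid $24 is not the highest, so Judy loses, pays nothing, and earns zero payoff.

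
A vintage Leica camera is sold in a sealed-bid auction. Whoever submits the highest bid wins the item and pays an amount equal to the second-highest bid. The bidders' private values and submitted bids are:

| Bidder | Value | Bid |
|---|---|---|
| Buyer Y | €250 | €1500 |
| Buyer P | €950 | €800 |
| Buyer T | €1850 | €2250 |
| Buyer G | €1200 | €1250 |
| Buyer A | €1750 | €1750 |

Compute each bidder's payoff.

Sorted high to low: Buyer T €2250, then Buyer A €1750, then Buyer Y €1500, then Buyer G €1250, then Buyer P €800.
Buyer T has the top bid and wins; the price is the second-highest bid, €1750.
Buyer T's payoff = €1850 − €1750 = €100. All other bidders lose, so their payoff is 0.

Buyer Y €0, Buyer P €0, Buyer T €100, Buyer G €0, Buyer A €0.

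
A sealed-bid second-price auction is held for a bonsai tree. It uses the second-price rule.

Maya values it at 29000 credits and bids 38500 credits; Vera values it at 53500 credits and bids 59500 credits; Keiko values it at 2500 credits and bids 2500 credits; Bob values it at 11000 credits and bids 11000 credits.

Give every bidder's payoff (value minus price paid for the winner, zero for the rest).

Payoffs: Maya 0 credits, Vera 15000 credits, Keiko 0 credits, Bob 0 credits.

Ordered from highest: Vera 59500 credits, then Maya 38500 credits, then Bob 11000 credits, then Keiko 2500 credits.
Vera has the top bid and wins; the price is the second-highest bid, 38500 credits.
Vera's payoff = 53500 credits − 38500 credits = 15000 credits. All other bidders lose, so their payoff is 0.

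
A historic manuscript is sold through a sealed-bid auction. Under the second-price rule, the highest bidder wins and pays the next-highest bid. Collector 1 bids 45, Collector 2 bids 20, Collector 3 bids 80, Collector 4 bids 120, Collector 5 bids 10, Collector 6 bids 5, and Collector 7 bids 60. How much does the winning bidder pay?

80

Bids in descending order: Collector 4 120, then Collector 3 80, then Collector 7 60, then Collector 1 45, then Collector 2 20, then Collector 5 10, then Collector 6 5.
Collector 4 has the highest bid, so Collector 4 wins.
The second-highest bid is 80, so that is what Collector 4 pays.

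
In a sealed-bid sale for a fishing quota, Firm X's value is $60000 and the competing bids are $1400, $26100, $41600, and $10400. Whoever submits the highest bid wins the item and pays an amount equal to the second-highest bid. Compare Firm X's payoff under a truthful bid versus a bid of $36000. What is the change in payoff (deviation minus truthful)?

Change in payoff: -$18400.

The highest competing bid is $41600.
Bidding truthfully at $60000: Firm X has the top bid, wins, and pays the second-highest bid $41600. Payoff = $60000 − $41600 = $18400.
Bidding $36000: the top bid is $41600 (a rival), so Firm X loses. Payoff = $0.
Change = $0 − $18400 = -$18400.
This is the dominant-strategy logic: truthful bidding weakly beats any alternative.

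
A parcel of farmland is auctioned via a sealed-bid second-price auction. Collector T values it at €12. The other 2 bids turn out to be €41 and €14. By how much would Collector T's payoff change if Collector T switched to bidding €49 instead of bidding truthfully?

The highest competing bid is €41.
Bidding truthfully at €12: the top bid is €41 (a rival), so Collector T loses. Payoff = €0.
Bidding €49: Collector T has the top bid, wins, and pays the second-highest bid €41. Payoff = €12 − €41 = -€29.
Change = -€29 − €0 = -€29.
This is the dominant-strategy logic: truthful bidding weakly beats any alternative.

Change in payoff: -€29.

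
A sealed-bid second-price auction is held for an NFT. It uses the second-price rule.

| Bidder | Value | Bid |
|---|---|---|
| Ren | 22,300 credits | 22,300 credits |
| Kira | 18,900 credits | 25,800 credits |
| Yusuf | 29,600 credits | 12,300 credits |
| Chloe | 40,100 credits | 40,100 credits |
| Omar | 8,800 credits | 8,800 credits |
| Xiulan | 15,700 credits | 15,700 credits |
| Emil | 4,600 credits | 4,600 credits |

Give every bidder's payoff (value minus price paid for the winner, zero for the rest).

Payoffs: Ren 0 credits, Kira 0 credits, Yusuf 0 credits, Chloe 14,300 credits, Omar 0 credits, Xiulan 0 credits, Emil 0 credits.

Ranking the bids: Chloe 40,100 credits, then Kira 25,800 credits, then Ren 22,300 credits, then Xiulan 15,700 credits, then Yusuf 12,300 credits, then Omar 8,800 credits, then Emil 4,600 credits.
Chloe has the top bid and wins; the price is the second-highest bid, 25,800 credits.
Chloe's payoff = 40,100 credits − 25,800 credits = 14,300 credits. All other bidders lose, so their payoff is 0.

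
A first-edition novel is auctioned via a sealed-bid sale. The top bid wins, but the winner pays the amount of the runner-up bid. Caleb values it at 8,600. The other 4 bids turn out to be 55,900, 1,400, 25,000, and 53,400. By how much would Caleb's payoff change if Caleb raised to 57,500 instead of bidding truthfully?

The highest competing bid is 55,900.
Bidding truthfully at 8,600: the top bid is 55,900 (a rival), so Caleb loses. Payoff = 0.
Bidding 57,500: Caleb has the top bid, wins, and pays the second-highest bid 55,900. Payoff = 8,600 − 55,900 = -47,300.
Change = -47,300 − 0 = -47,300.
Deviating from a truthful bid can only lose payoff in a second-price auction — never gain.

-47,300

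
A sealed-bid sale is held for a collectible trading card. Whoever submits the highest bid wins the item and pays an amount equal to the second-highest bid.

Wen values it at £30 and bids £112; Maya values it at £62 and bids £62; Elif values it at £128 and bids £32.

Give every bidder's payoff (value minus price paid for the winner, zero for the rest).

Ranking the bids: Wen £112 > Maya £62 > Elif £32.
Wen has the top bid and wins; the price is the second-highest bid, £62.
Wen's payoff = £30 − £62 = -£32. All other bidders lose, so their payoff is 0.

Payoffs: Wen -£32, Maya £0, Elif £0.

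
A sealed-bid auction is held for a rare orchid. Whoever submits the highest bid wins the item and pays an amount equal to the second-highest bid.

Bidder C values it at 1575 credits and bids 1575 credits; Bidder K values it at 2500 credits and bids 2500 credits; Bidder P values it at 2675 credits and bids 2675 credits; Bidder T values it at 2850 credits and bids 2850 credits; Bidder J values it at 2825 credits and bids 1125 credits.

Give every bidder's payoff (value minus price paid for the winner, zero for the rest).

Bidder C 0 credits, Bidder K 0 credits, Bidder P 0 credits, Bidder T 175 credits, Bidder J 0 credits.

Ordered from highest: Bidder T 2850 credits, then Bidder P 2675 credits, then Bidder K 2500 credits, then Bidder C 1575 credits, then Bidder J 1125 credits.
Bidder T has the top bid and wins; the price is the second-highest bid, 2675 credits.
Bidder T's payoff = 2850 credits − 2675 credits = 175 credits. All other bidders lose, so their payoff is 0.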